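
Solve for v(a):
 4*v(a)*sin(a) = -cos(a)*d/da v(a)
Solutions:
 v(a) = C1*cos(a)^4


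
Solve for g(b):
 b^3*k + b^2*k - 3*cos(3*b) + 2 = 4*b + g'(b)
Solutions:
 g(b) = C1 + b^4*k/4 + b^3*k/3 - 2*b^2 + 2*b - sin(3*b)


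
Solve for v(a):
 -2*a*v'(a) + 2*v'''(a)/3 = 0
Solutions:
 v(a) = C1 + Integral(C2*airyai(3^(1/3)*a) + C3*airybi(3^(1/3)*a), a)


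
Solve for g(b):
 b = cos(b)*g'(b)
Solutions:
 g(b) = C1 + Integral(b/cos(b), b)


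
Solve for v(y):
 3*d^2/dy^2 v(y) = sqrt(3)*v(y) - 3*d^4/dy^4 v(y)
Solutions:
 v(y) = C1*exp(-sqrt(6)*y*sqrt(-3 + sqrt(3)*sqrt(3 + 4*sqrt(3)))/6) + C2*exp(sqrt(6)*y*sqrt(-3 + sqrt(3)*sqrt(3 + 4*sqrt(3)))/6) + C3*sin(sqrt(6)*y*sqrt(3 + sqrt(3)*sqrt(3 + 4*sqrt(3)))/6) + C4*cosh(sqrt(6)*y*sqrt(-sqrt(3)*sqrt(3 + 4*sqrt(3)) - 3)/6)


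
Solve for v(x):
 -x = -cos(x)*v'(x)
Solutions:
 v(x) = C1 + Integral(x/cos(x), x)


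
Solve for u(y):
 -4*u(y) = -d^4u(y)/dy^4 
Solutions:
 u(y) = C1*exp(-sqrt(2)*y) + C2*exp(sqrt(2)*y) + C3*sin(sqrt(2)*y) + C4*cos(sqrt(2)*y)


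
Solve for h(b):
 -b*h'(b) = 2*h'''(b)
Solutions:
 h(b) = C1 + Integral(C2*airyai(-2^(2/3)*b/2) + C3*airybi(-2^(2/3)*b/2), b)


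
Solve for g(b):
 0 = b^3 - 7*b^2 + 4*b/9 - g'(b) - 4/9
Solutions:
 g(b) = C1 + b^4/4 - 7*b^3/3 + 2*b^2/9 - 4*b/9


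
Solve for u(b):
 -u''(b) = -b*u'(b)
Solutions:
 u(b) = C1 + C2*erfi(sqrt(2)*b/2)


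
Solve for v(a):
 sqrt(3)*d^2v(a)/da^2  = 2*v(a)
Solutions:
 v(a) = C1*exp(-sqrt(2)*3^(3/4)*a/3) + C2*exp(sqrt(2)*3^(3/4)*a/3)


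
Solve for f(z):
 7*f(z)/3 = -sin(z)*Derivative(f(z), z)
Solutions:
 f(z) = C1*(cos(z) + 1)^(7/6)/(cos(z) - 1)^(7/6)


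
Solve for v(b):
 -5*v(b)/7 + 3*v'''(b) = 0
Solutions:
 v(b) = C3*exp(21^(2/3)*5^(1/3)*b/21) + (C1*sin(3^(1/6)*5^(1/3)*7^(2/3)*b/14) + C2*cos(3^(1/6)*5^(1/3)*7^(2/3)*b/14))*exp(-21^(2/3)*5^(1/3)*b/42)


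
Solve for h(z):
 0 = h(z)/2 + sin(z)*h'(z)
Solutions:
 h(z) = C1*(cos(z) + 1)^(1/4)/(cos(z) - 1)^(1/4)


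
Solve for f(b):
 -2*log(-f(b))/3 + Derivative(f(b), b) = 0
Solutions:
 -li(-f(b)) = C1 + 2*b/3


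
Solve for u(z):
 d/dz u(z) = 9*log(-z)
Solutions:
 u(z) = C1 + 9*z*log(-z) - 9*z


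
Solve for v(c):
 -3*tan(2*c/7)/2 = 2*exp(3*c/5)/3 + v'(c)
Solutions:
 v(c) = C1 - 10*exp(3*c/5)/9 + 21*log(cos(2*c/7))/4


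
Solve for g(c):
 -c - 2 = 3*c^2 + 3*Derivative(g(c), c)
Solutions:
 g(c) = C1 - c^3/3 - c^2/6 - 2*c/3


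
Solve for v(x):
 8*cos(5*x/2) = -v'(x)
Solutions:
 v(x) = C1 - 16*sin(5*x/2)/5


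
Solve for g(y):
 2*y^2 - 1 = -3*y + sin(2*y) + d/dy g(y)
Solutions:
 g(y) = C1 + 2*y^3/3 + 3*y^2/2 - y + cos(2*y)/2


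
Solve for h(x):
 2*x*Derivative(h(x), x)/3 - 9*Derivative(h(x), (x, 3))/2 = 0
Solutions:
 h(x) = C1 + Integral(C2*airyai(2^(2/3)*x/3) + C3*airybi(2^(2/3)*x/3), x)


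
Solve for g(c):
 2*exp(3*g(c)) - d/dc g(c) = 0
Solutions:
 g(c) = log(-1/(C1 + 6*c))/3
 g(c) = log((-1/(C1 + 2*c))^(1/3)*(-3^(2/3) - 3*3^(1/6)*I)/6)
 g(c) = log((-1/(C1 + 2*c))^(1/3)*(-3^(2/3) + 3*3^(1/6)*I)/6)


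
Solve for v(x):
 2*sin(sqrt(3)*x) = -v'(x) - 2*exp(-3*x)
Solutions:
 v(x) = C1 + 2*sqrt(3)*cos(sqrt(3)*x)/3 + 2*exp(-3*x)/3


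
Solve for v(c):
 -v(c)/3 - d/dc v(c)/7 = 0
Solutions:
 v(c) = C1*exp(-7*c/3)


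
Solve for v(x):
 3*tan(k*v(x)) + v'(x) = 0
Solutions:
 v(x) = Piecewise((-asin(exp(C1*k - 3*k*x))/k + pi/k, Ne(k, 0)), (nan, True))
 v(x) = Piecewise((asin(exp(C1*k - 3*k*x))/k, Ne(k, 0)), (nan, True))


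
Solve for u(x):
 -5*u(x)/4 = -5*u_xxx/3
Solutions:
 u(x) = C3*exp(6^(1/3)*x/2) + (C1*sin(2^(1/3)*3^(5/6)*x/4) + C2*cos(2^(1/3)*3^(5/6)*x/4))*exp(-6^(1/3)*x/4)


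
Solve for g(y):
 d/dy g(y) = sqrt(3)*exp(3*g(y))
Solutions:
 g(y) = log(-1/(C1 + 3*sqrt(3)*y))/3
 g(y) = log((-1/(C1 + sqrt(3)*y))^(1/3)*(-3^(2/3) - 3*3^(1/6)*I)/6)
 g(y) = log((-1/(C1 + sqrt(3)*y))^(1/3)*(-3^(2/3) + 3*3^(1/6)*I)/6)


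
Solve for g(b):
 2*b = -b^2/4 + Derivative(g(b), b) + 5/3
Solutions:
 g(b) = C1 + b^3/12 + b^2 - 5*b/3


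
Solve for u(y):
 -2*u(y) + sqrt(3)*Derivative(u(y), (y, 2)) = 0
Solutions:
 u(y) = C1*exp(-sqrt(2)*3^(3/4)*y/3) + C2*exp(sqrt(2)*3^(3/4)*y/3)


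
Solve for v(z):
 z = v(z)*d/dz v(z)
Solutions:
 v(z) = -sqrt(C1 + z^2)
 v(z) = sqrt(C1 + z^2)


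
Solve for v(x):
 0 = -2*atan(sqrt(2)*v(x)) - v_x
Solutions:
 Integral(1/atan(sqrt(2)*_y), (_y, v(x))) = C1 - 2*x


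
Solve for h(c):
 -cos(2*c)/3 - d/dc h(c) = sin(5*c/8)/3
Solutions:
 h(c) = C1 - sin(2*c)/6 + 8*cos(5*c/8)/15


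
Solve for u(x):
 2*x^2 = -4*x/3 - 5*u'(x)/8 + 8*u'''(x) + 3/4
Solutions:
 u(x) = C1 + C2*exp(-sqrt(5)*x/8) + C3*exp(sqrt(5)*x/8) - 16*x^3/15 - 16*x^2/15 - 2018*x/25


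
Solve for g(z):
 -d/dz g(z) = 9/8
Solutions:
 g(z) = C1 - 9*z/8


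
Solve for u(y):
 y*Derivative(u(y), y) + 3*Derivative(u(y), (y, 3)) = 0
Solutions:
 u(y) = C1 + Integral(C2*airyai(-3^(2/3)*y/3) + C3*airybi(-3^(2/3)*y/3), y)


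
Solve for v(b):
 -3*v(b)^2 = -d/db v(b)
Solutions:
 v(b) = -1/(C1 + 3*b)


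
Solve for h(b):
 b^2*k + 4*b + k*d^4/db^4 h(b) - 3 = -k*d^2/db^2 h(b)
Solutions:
 h(b) = C1 + C2*b + C3*exp(-I*b) + C4*exp(I*b) - b^4/12 - 2*b^3/(3*k) + b^2*(1 + 3/(2*k))


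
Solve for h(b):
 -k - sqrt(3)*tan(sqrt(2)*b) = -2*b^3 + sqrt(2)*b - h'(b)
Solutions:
 h(b) = C1 - b^4/2 + sqrt(2)*b^2/2 + b*k - sqrt(6)*log(cos(sqrt(2)*b))/2


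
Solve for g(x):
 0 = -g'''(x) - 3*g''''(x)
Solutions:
 g(x) = C1 + C2*x + C3*x^2 + C4*exp(-x/3)


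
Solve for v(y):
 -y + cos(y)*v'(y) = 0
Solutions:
 v(y) = C1 + Integral(y/cos(y), y)


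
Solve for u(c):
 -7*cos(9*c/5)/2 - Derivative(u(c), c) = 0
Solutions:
 u(c) = C1 - 35*sin(9*c/5)/18


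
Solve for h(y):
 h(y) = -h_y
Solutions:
 h(y) = C1*exp(-y)


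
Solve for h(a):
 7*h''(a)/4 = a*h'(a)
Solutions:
 h(a) = C1 + C2*erfi(sqrt(14)*a/7)


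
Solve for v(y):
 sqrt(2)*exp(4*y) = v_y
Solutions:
 v(y) = C1 + sqrt(2)*exp(4*y)/4


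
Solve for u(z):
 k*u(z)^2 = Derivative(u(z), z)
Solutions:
 u(z) = -1/(C1 + k*z)


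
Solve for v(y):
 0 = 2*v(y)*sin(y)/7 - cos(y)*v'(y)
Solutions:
 v(y) = C1/cos(y)^(2/7)


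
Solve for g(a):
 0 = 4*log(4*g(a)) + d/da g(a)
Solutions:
 Integral(1/(log(_y) + 2*log(2)), (_y, g(a)))/4 = C1 - a


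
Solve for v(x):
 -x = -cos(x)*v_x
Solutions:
 v(x) = C1 + Integral(x/cos(x), x)


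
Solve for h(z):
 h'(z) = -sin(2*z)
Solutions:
 h(z) = C1 + cos(2*z)/2


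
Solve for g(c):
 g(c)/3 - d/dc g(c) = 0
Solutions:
 g(c) = C1*exp(c/3)


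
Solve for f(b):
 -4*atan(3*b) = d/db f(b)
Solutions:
 f(b) = C1 - 4*b*atan(3*b) + 2*log(9*b^2 + 1)/3


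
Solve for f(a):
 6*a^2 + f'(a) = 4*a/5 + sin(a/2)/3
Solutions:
 f(a) = C1 - 2*a^3 + 2*a^2/5 - 2*cos(a/2)/3


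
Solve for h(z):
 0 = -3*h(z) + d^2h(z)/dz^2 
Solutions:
 h(z) = C1*exp(-sqrt(3)*z) + C2*exp(sqrt(3)*z)


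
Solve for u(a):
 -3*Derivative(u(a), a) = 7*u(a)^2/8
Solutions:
 u(a) = 24/(C1 + 7*a)


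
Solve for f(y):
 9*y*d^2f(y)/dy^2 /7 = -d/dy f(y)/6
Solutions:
 f(y) = C1 + C2*y^(47/54)


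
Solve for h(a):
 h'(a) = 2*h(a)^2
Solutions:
 h(a) = -1/(C1 + 2*a)


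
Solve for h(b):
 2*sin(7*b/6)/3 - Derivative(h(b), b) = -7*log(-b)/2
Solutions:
 h(b) = C1 + 7*b*log(-b)/2 - 7*b/2 - 4*cos(7*b/6)/7


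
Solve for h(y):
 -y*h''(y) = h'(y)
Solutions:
 h(y) = C1 + C2*log(y)


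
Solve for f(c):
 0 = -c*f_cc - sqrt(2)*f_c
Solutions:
 f(c) = C1 + C2*c^(1 - sqrt(2))


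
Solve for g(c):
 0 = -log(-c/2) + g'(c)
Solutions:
 g(c) = C1 + c*log(-c) + c*(-1 - log(2))


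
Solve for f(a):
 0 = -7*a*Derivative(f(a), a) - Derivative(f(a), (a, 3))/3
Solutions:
 f(a) = C1 + Integral(C2*airyai(-21^(1/3)*a) + C3*airybi(-21^(1/3)*a), a)


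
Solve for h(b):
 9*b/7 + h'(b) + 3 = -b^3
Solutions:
 h(b) = C1 - b^4/4 - 9*b^2/14 - 3*b


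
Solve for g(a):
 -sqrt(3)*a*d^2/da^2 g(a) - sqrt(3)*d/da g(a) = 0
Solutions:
 g(a) = C1 + C2*log(a)


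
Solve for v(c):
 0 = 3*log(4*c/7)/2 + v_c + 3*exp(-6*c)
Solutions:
 v(c) = C1 - 3*c*log(c)/2 + c*(-3*log(2) + 3/2 + 3*log(7)/2) + exp(-6*c)/2


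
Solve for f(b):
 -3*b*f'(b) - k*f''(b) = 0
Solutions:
 f(b) = C1 + C2*sqrt(k)*erf(sqrt(6)*b*sqrt(1/k)/2)


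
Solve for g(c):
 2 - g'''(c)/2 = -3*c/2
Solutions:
 g(c) = C1 + C2*c + C3*c^2 + c^4/8 + 2*c^3/3


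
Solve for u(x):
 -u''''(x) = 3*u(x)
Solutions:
 u(x) = (C1*sin(sqrt(2)*3^(1/4)*x/2) + C2*cos(sqrt(2)*3^(1/4)*x/2))*exp(-sqrt(2)*3^(1/4)*x/2) + (C3*sin(sqrt(2)*3^(1/4)*x/2) + C4*cos(sqrt(2)*3^(1/4)*x/2))*exp(sqrt(2)*3^(1/4)*x/2)


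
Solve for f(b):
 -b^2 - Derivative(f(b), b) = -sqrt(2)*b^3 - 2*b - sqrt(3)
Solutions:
 f(b) = C1 + sqrt(2)*b^4/4 - b^3/3 + b^2 + sqrt(3)*b


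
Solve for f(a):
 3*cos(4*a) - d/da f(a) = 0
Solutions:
 f(a) = C1 + 3*sin(4*a)/4


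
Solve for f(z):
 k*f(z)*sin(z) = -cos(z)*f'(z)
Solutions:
 f(z) = C1*exp(k*log(cos(z)))


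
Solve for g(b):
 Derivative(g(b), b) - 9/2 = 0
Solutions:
 g(b) = C1 + 9*b/2


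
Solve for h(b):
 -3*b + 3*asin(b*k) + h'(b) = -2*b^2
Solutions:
 h(b) = C1 - 2*b^3/3 + 3*b^2/2 - 3*Piecewise((b*asin(b*k) + sqrt(-b^2*k^2 + 1)/k, Ne(k, 0)), (0, True))


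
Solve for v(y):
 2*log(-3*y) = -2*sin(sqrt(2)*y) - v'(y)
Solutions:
 v(y) = C1 - 2*y*log(-y) - 2*y*log(3) + 2*y + sqrt(2)*cos(sqrt(2)*y)


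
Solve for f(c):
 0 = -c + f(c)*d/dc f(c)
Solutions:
 f(c) = -sqrt(C1 + c^2)
 f(c) = sqrt(C1 + c^2)


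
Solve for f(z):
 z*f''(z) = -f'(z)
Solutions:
 f(z) = C1 + C2*log(z)


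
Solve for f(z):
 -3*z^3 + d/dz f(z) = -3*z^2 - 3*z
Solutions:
 f(z) = C1 + 3*z^4/4 - z^3 - 3*z^2/2


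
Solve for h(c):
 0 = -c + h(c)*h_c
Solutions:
 h(c) = -sqrt(C1 + c^2)
 h(c) = sqrt(C1 + c^2)


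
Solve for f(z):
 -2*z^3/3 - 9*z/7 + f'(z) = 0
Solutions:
 f(z) = C1 + z^4/6 + 9*z^2/14


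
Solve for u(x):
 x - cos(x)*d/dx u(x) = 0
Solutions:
 u(x) = C1 + Integral(x/cos(x), x)


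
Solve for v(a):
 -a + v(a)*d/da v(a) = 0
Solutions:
 v(a) = -sqrt(C1 + a^2)
 v(a) = sqrt(C1 + a^2)


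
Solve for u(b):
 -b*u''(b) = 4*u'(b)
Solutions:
 u(b) = C1 + C2/b^3


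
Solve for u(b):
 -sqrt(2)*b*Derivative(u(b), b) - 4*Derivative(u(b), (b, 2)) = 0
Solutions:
 u(b) = C1 + C2*erf(2^(3/4)*b/4)


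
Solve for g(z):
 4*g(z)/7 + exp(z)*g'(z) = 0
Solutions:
 g(z) = C1*exp(4*exp(-z)/7)


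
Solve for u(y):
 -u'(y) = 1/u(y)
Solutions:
 u(y) = -sqrt(C1 - 2*y)
 u(y) = sqrt(C1 - 2*y)


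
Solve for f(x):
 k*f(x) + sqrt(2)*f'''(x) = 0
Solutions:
 f(x) = C1*exp(2^(5/6)*x*(-k)^(1/3)/2) + C2*exp(2^(5/6)*x*(-k)^(1/3)*(-1 + sqrt(3)*I)/4) + C3*exp(-2^(5/6)*x*(-k)^(1/3)*(1 + sqrt(3)*I)/4)


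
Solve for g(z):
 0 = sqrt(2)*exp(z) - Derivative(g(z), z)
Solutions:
 g(z) = C1 + sqrt(2)*exp(z)


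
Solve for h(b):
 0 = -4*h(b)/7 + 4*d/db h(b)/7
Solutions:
 h(b) = C1*exp(b)


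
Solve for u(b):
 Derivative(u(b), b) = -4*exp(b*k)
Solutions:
 u(b) = C1 - 4*exp(b*k)/k


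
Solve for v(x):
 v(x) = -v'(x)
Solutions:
 v(x) = C1*exp(-x)


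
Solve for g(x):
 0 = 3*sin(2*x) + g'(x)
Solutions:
 g(x) = C1 + 3*cos(2*x)/2


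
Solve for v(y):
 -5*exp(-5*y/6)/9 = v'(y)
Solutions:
 v(y) = C1 + 2*exp(-5*y/6)/3


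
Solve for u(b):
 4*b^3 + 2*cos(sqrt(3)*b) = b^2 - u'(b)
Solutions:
 u(b) = C1 - b^4 + b^3/3 - 2*sqrt(3)*sin(sqrt(3)*b)/3


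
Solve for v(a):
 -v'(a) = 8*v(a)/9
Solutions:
 v(a) = C1*exp(-8*a/9)


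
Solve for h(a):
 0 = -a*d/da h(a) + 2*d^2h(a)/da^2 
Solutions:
 h(a) = C1 + C2*erfi(a/2)


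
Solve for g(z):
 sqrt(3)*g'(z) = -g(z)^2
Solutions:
 g(z) = 3/(C1 + sqrt(3)*z)


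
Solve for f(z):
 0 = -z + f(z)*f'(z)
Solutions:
 f(z) = -sqrt(C1 + z^2)
 f(z) = sqrt(C1 + z^2)


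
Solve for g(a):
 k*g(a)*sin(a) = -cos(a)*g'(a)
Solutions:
 g(a) = C1*exp(k*log(cos(a)))


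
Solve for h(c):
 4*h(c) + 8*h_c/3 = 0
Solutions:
 h(c) = C1*exp(-3*c/2)


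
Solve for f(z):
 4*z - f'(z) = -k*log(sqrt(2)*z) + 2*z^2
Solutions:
 f(z) = C1 + k*z*log(z) - k*z + k*z*log(2)/2 - 2*z^3/3 + 2*z^2


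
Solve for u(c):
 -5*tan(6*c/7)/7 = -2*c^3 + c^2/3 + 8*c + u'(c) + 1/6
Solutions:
 u(c) = C1 + c^4/2 - c^3/9 - 4*c^2 - c/6 + 5*log(cos(6*c/7))/6


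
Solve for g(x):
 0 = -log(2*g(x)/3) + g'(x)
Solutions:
 -Integral(1/(log(_y) - log(3) + log(2)), (_y, g(x))) = C1 - x


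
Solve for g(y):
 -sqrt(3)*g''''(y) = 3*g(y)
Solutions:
 g(y) = (C1*sin(sqrt(2)*3^(1/8)*y/2) + C2*cos(sqrt(2)*3^(1/8)*y/2))*exp(-sqrt(2)*3^(1/8)*y/2) + (C3*sin(sqrt(2)*3^(1/8)*y/2) + C4*cos(sqrt(2)*3^(1/8)*y/2))*exp(sqrt(2)*3^(1/8)*y/2)


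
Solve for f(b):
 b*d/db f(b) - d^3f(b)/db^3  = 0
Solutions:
 f(b) = C1 + Integral(C2*airyai(b) + C3*airybi(b), b)


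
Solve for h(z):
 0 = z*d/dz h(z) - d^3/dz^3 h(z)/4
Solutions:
 h(z) = C1 + Integral(C2*airyai(2^(2/3)*z) + C3*airybi(2^(2/3)*z), z)


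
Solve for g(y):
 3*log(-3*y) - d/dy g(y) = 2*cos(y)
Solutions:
 g(y) = C1 + 3*y*log(-y) - 3*y + 3*y*log(3) - 2*sin(y)


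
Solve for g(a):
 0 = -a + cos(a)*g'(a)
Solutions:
 g(a) = C1 + Integral(a/cos(a), a)


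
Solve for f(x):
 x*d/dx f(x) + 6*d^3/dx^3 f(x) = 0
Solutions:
 f(x) = C1 + Integral(C2*airyai(-6^(2/3)*x/6) + C3*airybi(-6^(2/3)*x/6), x)


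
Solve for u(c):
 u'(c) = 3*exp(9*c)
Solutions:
 u(c) = C1 + exp(9*c)/3


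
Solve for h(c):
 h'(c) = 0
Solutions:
 h(c) = C1


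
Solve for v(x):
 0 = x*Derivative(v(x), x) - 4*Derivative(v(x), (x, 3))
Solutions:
 v(x) = C1 + Integral(C2*airyai(2^(1/3)*x/2) + C3*airybi(2^(1/3)*x/2), x)


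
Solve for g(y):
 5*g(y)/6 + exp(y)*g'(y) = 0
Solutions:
 g(y) = C1*exp(5*exp(-y)/6)


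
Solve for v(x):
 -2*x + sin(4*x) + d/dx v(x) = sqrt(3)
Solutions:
 v(x) = C1 + x^2 + sqrt(3)*x + cos(4*x)/4


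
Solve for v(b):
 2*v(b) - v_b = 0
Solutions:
 v(b) = C1*exp(2*b)


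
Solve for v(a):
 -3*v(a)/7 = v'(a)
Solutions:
 v(a) = C1*exp(-3*a/7)


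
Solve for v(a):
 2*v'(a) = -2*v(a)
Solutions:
 v(a) = C1*exp(-a)


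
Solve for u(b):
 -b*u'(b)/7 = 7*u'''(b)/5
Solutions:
 u(b) = C1 + Integral(C2*airyai(-35^(1/3)*b/7) + C3*airybi(-35^(1/3)*b/7), b)


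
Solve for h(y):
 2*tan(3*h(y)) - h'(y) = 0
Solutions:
 h(y) = -asin(C1*exp(6*y))/3 + pi/3
 h(y) = asin(C1*exp(6*y))/3


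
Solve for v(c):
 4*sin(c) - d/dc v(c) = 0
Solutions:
 v(c) = C1 - 4*cos(c)


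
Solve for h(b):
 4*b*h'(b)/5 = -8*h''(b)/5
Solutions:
 h(b) = C1 + C2*erf(b/2)


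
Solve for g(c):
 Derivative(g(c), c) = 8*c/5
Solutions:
 g(c) = C1 + 4*c^2/5


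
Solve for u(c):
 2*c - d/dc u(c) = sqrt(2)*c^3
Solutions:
 u(c) = C1 - sqrt(2)*c^4/4 + c^2


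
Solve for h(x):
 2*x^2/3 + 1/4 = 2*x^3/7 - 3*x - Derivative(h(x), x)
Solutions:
 h(x) = C1 + x^4/14 - 2*x^3/9 - 3*x^2/2 - x/4


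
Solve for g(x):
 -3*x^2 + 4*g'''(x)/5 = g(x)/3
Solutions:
 g(x) = C3*exp(90^(1/3)*x/6) - 9*x^2 + (C1*sin(10^(1/3)*3^(1/6)*x/4) + C2*cos(10^(1/3)*3^(1/6)*x/4))*exp(-90^(1/3)*x/12)


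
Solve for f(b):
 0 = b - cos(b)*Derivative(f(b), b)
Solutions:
 f(b) = C1 + Integral(b/cos(b), b)


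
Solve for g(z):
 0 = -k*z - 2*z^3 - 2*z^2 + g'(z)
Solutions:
 g(z) = C1 + k*z^2/2 + z^4/2 + 2*z^3/3


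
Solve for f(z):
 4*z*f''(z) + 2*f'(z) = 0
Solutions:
 f(z) = C1 + C2*sqrt(z)


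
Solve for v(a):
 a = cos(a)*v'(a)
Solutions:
 v(a) = C1 + Integral(a/cos(a), a)


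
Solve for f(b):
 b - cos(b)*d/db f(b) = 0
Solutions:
 f(b) = C1 + Integral(b/cos(b), b)


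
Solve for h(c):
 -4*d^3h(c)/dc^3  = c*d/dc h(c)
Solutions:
 h(c) = C1 + Integral(C2*airyai(-2^(1/3)*c/2) + C3*airybi(-2^(1/3)*c/2), c)


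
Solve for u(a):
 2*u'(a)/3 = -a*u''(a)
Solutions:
 u(a) = C1 + C2*a^(1/3)


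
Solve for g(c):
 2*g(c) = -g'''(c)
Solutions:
 g(c) = C3*exp(-2^(1/3)*c) + (C1*sin(2^(1/3)*sqrt(3)*c/2) + C2*cos(2^(1/3)*sqrt(3)*c/2))*exp(2^(1/3)*c/2)


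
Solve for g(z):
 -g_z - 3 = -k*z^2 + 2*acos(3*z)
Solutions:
 g(z) = C1 + k*z^3/3 - 2*z*acos(3*z) - 3*z + 2*sqrt(1 - 9*z^2)/3


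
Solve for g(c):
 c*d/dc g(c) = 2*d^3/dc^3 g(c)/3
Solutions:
 g(c) = C1 + Integral(C2*airyai(2^(2/3)*3^(1/3)*c/2) + C3*airybi(2^(2/3)*3^(1/3)*c/2), c)


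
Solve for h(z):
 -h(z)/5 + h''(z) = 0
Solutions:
 h(z) = C1*exp(-sqrt(5)*z/5) + C2*exp(sqrt(5)*z/5)


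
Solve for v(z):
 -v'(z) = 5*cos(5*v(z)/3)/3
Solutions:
 5*z/3 - 3*log(sin(5*v(z)/3) - 1)/10 + 3*log(sin(5*v(z)/3) + 1)/10 = C1


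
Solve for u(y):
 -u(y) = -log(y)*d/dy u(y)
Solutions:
 u(y) = C1*exp(li(y))


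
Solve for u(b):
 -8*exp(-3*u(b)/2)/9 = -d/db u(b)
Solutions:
 u(b) = 2*log(C1 + 4*b/3)/3
 u(b) = 2*log((-6^(2/3) - 3*2^(2/3)*3^(1/6)*I)*(C1 + 8*b)^(1/3)/12)
 u(b) = 2*log((-6^(2/3) + 3*2^(2/3)*3^(1/6)*I)*(C1 + 8*b)^(1/3)/12)


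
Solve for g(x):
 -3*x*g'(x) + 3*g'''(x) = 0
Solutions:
 g(x) = C1 + Integral(C2*airyai(x) + C3*airybi(x), x)


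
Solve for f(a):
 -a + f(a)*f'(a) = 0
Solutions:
 f(a) = -sqrt(C1 + a^2)
 f(a) = sqrt(C1 + a^2)


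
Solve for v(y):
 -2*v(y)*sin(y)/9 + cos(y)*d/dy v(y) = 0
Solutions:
 v(y) = C1/cos(y)^(2/9)


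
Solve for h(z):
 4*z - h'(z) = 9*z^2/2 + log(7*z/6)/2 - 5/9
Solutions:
 h(z) = C1 - 3*z^3/2 + 2*z^2 - z*log(z)/2 + z*log(sqrt(42)/7) + 19*z/18


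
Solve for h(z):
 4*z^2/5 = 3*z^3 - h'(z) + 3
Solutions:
 h(z) = C1 + 3*z^4/4 - 4*z^3/15 + 3*z


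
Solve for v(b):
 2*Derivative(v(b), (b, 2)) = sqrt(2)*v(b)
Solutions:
 v(b) = C1*exp(-2^(3/4)*b/2) + C2*exp(2^(3/4)*b/2)


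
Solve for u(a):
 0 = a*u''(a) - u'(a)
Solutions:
 u(a) = C1 + C2*a^2


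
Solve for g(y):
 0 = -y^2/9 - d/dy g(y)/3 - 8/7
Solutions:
 g(y) = C1 - y^3/9 - 24*y/7


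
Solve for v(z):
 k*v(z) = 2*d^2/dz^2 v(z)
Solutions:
 v(z) = C1*exp(-sqrt(2)*sqrt(k)*z/2) + C2*exp(sqrt(2)*sqrt(k)*z/2)


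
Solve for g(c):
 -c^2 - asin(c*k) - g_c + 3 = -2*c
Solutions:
 g(c) = C1 - c^3/3 + c^2 + 3*c - Piecewise((c*asin(c*k) + sqrt(-c^2*k^2 + 1)/k, Ne(k, 0)), (0, True))


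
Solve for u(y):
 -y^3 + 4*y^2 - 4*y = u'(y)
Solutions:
 u(y) = C1 - y^4/4 + 4*y^3/3 - 2*y^2


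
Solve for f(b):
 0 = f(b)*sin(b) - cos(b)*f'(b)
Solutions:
 f(b) = C1/cos(b)


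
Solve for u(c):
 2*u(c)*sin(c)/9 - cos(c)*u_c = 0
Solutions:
 u(c) = C1/cos(c)^(2/9)


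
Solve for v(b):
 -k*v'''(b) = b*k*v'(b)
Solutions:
 v(b) = C1 + Integral(C2*airyai(-b) + C3*airybi(-b), b)


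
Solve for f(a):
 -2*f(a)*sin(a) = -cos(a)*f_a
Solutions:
 f(a) = C1/cos(a)^2


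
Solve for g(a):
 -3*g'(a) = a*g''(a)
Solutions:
 g(a) = C1 + C2/a^2


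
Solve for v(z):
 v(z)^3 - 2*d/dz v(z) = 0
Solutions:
 v(z) = -sqrt(-1/(C1 + z))
 v(z) = sqrt(-1/(C1 + z))


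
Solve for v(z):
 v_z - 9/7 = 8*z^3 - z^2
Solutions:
 v(z) = C1 + 2*z^4 - z^3/3 + 9*z/7


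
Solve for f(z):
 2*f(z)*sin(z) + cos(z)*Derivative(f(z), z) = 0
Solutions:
 f(z) = C1*cos(z)^2


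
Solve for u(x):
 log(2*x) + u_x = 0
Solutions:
 u(x) = C1 - x*log(x) - x*log(2) + x


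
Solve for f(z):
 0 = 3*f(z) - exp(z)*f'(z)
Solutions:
 f(z) = C1*exp(-3*exp(-z))


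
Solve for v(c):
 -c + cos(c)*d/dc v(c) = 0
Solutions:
 v(c) = C1 + Integral(c/cos(c), c)


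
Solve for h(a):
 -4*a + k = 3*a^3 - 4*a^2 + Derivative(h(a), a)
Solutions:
 h(a) = C1 - 3*a^4/4 + 4*a^3/3 - 2*a^2 + a*k


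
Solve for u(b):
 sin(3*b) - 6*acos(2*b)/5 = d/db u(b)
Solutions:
 u(b) = C1 - 6*b*acos(2*b)/5 + 3*sqrt(1 - 4*b^2)/5 - cos(3*b)/3


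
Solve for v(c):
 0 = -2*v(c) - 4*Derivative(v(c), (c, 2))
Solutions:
 v(c) = C1*sin(sqrt(2)*c/2) + C2*cos(sqrt(2)*c/2)


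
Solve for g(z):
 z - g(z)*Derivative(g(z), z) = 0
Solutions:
 g(z) = -sqrt(C1 + z^2)
 g(z) = sqrt(C1 + z^2)


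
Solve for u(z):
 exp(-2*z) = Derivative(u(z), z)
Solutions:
 u(z) = C1 - exp(-2*z)/2


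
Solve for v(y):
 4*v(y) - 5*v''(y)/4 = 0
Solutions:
 v(y) = C1*exp(-4*sqrt(5)*y/5) + C2*exp(4*sqrt(5)*y/5)


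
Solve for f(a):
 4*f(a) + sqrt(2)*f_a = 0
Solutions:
 f(a) = C1*exp(-2*sqrt(2)*a)


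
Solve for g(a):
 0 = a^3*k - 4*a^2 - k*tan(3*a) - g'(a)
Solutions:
 g(a) = C1 + a^4*k/4 - 4*a^3/3 + k*log(cos(3*a))/3


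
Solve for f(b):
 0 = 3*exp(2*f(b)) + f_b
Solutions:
 f(b) = log(-sqrt(-1/(C1 - 3*b))) - log(2)/2
 f(b) = log(-1/(C1 - 3*b))/2 - log(2)/2


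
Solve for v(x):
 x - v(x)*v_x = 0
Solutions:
 v(x) = -sqrt(C1 + x^2)
 v(x) = sqrt(C1 + x^2)


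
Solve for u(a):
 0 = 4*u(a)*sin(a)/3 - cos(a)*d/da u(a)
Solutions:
 u(a) = C1/cos(a)^(4/3)


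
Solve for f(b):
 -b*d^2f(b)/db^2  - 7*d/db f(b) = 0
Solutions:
 f(b) = C1 + C2/b^6


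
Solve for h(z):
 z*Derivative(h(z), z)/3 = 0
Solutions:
 h(z) = C1


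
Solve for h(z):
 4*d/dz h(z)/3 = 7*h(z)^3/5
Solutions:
 h(z) = -sqrt(10)*sqrt(-1/(C1 + 21*z))
 h(z) = sqrt(10)*sqrt(-1/(C1 + 21*z))


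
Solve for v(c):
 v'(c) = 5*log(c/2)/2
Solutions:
 v(c) = C1 + 5*c*log(c)/2 - 5*c/2 - 5*c*log(2)/2


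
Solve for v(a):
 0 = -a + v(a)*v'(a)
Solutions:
 v(a) = -sqrt(C1 + a^2)
 v(a) = sqrt(C1 + a^2)


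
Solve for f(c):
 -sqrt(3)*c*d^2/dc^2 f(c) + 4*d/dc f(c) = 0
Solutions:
 f(c) = C1 + C2*c^(1 + 4*sqrt(3)/3)


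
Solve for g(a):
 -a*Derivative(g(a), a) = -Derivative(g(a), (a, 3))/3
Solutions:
 g(a) = C1 + Integral(C2*airyai(3^(1/3)*a) + C3*airybi(3^(1/3)*a), a)


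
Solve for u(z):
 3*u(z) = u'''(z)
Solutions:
 u(z) = C3*exp(3^(1/3)*z) + (C1*sin(3^(5/6)*z/2) + C2*cos(3^(5/6)*z/2))*exp(-3^(1/3)*z/2)


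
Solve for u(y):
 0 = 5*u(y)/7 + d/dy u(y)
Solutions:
 u(y) = C1*exp(-5*y/7)


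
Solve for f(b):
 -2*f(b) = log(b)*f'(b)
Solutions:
 f(b) = C1*exp(-2*li(b))


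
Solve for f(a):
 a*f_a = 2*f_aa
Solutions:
 f(a) = C1 + C2*erfi(a/2)


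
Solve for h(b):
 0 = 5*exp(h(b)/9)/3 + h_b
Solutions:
 h(b) = 9*log(1/(C1 + 5*b)) + 27*log(3)


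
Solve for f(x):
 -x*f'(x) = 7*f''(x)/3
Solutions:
 f(x) = C1 + C2*erf(sqrt(42)*x/14)


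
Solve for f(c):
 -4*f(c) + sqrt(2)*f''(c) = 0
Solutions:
 f(c) = C1*exp(-2^(3/4)*c) + C2*exp(2^(3/4)*c)


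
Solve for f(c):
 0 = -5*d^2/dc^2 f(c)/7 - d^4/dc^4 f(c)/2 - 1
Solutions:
 f(c) = C1 + C2*c + C3*sin(sqrt(70)*c/7) + C4*cos(sqrt(70)*c/7) - 7*c^2/10


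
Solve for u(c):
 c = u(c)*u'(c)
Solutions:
 u(c) = -sqrt(C1 + c^2)
 u(c) = sqrt(C1 + c^2)


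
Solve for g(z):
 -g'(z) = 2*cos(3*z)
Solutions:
 g(z) = C1 - 2*sin(3*z)/3


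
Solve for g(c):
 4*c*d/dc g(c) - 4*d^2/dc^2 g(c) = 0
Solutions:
 g(c) = C1 + C2*erfi(sqrt(2)*c/2)


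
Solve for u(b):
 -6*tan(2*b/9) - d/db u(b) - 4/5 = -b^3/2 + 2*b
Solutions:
 u(b) = C1 + b^4/8 - b^2 - 4*b/5 + 27*log(cos(2*b/9))


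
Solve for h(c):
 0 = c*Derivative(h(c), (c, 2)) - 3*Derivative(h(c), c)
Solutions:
 h(c) = C1 + C2*c^4


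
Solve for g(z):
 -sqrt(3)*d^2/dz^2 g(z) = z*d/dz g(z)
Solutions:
 g(z) = C1 + C2*erf(sqrt(2)*3^(3/4)*z/6)


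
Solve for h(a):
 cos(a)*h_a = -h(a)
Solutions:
 h(a) = C1*sqrt(sin(a) - 1)/sqrt(sin(a) + 1)


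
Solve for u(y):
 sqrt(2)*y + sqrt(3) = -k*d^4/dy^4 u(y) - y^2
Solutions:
 u(y) = C1 + C2*y + C3*y^2 + C4*y^3 - y^6/(360*k) - sqrt(2)*y^5/(120*k) - sqrt(3)*y^4/(24*k)


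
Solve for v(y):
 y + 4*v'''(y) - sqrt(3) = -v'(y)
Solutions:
 v(y) = C1 + C2*sin(y/2) + C3*cos(y/2) - y^2/2 + sqrt(3)*y


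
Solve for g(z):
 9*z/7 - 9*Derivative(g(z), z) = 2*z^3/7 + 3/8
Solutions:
 g(z) = C1 - z^4/126 + z^2/14 - z/24


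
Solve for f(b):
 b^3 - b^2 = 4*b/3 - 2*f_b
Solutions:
 f(b) = C1 - b^4/8 + b^3/6 + b^2/3


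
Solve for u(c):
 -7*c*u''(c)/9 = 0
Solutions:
 u(c) = C1 + C2*c


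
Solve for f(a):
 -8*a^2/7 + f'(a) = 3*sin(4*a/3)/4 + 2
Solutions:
 f(a) = C1 + 8*a^3/21 + 2*a - 9*cos(4*a/3)/16


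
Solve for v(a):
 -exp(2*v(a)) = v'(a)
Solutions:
 v(a) = log(-sqrt(-1/(C1 - a))) - log(2)/2
 v(a) = log(-1/(C1 - a))/2 - log(2)/2


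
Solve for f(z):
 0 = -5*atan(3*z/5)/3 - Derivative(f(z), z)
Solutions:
 f(z) = C1 - 5*z*atan(3*z/5)/3 + 25*log(9*z^2 + 25)/18


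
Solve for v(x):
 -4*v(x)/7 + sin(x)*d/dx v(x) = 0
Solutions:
 v(x) = C1*(cos(x) - 1)^(2/7)/(cos(x) + 1)^(2/7)


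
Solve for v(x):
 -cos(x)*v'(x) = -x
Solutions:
 v(x) = C1 + Integral(x/cos(x), x)


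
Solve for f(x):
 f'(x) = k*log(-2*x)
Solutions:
 f(x) = C1 + k*x*log(-x) + k*x*(-1 + log(2))


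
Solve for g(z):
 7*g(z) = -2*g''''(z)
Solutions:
 g(z) = (C1*sin(14^(1/4)*z/2) + C2*cos(14^(1/4)*z/2))*exp(-14^(1/4)*z/2) + (C3*sin(14^(1/4)*z/2) + C4*cos(14^(1/4)*z/2))*exp(14^(1/4)*z/2)


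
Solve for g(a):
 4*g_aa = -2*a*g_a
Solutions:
 g(a) = C1 + C2*erf(a/2)


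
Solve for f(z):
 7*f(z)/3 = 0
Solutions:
 f(z) = 0


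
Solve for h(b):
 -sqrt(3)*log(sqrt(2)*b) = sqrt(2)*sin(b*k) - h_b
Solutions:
 h(b) = C1 + sqrt(3)*b*(log(b) - 1) + sqrt(3)*b*log(2)/2 + sqrt(2)*Piecewise((-cos(b*k)/k, Ne(k, 0)), (0, True))


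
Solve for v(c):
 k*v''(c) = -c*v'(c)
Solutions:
 v(c) = C1 + C2*sqrt(k)*erf(sqrt(2)*c*sqrt(1/k)/2)


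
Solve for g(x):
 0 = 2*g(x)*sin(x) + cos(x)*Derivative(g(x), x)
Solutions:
 g(x) = C1*cos(x)^2


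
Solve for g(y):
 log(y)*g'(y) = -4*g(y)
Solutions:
 g(y) = C1*exp(-4*li(y))


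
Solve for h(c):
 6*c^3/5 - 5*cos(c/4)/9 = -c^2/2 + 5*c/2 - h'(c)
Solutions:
 h(c) = C1 - 3*c^4/10 - c^3/6 + 5*c^2/4 + 20*sin(c/4)/9


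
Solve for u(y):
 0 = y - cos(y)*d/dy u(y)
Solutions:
 u(y) = C1 + Integral(y/cos(y), y)


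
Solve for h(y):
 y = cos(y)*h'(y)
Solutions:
 h(y) = C1 + Integral(y/cos(y), y)


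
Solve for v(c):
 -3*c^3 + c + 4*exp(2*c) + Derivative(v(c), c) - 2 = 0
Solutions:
 v(c) = C1 + 3*c^4/4 - c^2/2 + 2*c - 2*exp(2*c)


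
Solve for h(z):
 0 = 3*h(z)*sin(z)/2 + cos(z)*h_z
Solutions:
 h(z) = C1*cos(z)^(3/2)


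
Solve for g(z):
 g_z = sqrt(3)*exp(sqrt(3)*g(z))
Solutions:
 g(z) = sqrt(3)*(2*log(-1/(C1 + sqrt(3)*z)) - log(3))/6


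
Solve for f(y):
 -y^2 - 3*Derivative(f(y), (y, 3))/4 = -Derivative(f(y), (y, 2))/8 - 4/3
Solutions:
 f(y) = C1 + C2*y + C3*exp(y/6) + 2*y^4/3 + 16*y^3 + 848*y^2/3


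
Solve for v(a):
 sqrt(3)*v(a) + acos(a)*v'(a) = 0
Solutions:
 v(a) = C1*exp(-sqrt(3)*Integral(1/acos(a), a))


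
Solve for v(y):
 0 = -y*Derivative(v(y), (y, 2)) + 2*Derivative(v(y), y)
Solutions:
 v(y) = C1 + C2*y^3


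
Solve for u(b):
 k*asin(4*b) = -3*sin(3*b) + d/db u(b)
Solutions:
 u(b) = C1 + k*(b*asin(4*b) + sqrt(1 - 16*b^2)/4) - cos(3*b)


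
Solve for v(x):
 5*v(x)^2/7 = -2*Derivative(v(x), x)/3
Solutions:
 v(x) = 14/(C1 + 15*x)


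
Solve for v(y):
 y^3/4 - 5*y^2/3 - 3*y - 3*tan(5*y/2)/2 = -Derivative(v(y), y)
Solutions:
 v(y) = C1 - y^4/16 + 5*y^3/9 + 3*y^2/2 - 3*log(cos(5*y/2))/5


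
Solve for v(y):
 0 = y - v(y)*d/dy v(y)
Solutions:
 v(y) = -sqrt(C1 + y^2)
 v(y) = sqrt(C1 + y^2)


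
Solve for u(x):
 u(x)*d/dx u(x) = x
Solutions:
 u(x) = -sqrt(C1 + x^2)
 u(x) = sqrt(C1 + x^2)


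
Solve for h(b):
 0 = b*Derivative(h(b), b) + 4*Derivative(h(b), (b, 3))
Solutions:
 h(b) = C1 + Integral(C2*airyai(-2^(1/3)*b/2) + C3*airybi(-2^(1/3)*b/2), b)


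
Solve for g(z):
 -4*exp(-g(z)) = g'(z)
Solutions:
 g(z) = log(C1 - 4*z)


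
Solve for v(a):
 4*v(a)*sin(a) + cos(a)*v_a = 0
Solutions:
 v(a) = C1*cos(a)^4


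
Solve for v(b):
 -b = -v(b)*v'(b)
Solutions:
 v(b) = -sqrt(C1 + b^2)
 v(b) = sqrt(C1 + b^2)


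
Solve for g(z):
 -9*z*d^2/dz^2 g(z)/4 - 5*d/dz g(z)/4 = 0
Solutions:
 g(z) = C1 + C2*z^(4/9)


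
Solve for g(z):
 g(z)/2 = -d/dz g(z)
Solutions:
 g(z) = C1*exp(-z/2)


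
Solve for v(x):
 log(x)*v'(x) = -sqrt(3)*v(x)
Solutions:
 v(x) = C1*exp(-sqrt(3)*li(x))


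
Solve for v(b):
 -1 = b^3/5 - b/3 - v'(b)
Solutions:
 v(b) = C1 + b^4/20 - b^2/6 + b


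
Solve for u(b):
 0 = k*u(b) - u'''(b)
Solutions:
 u(b) = C1*exp(b*k^(1/3)) + C2*exp(b*k^(1/3)*(-1 + sqrt(3)*I)/2) + C3*exp(-b*k^(1/3)*(1 + sqrt(3)*I)/2)


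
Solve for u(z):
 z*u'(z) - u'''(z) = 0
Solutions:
 u(z) = C1 + Integral(C2*airyai(z) + C3*airybi(z), z)


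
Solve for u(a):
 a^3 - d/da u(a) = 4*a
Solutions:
 u(a) = C1 + a^4/4 - 2*a^2


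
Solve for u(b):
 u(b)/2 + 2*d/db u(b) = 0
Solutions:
 u(b) = C1*exp(-b/4)


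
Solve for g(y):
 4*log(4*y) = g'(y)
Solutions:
 g(y) = C1 + 4*y*log(y) - 4*y + y*log(256)


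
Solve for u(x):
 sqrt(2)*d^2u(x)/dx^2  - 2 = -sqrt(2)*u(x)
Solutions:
 u(x) = C1*sin(x) + C2*cos(x) + sqrt(2)


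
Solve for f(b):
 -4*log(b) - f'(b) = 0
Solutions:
 f(b) = C1 - 4*b*log(b) + 4*b


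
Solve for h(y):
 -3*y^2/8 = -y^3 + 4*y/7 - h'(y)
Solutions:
 h(y) = C1 - y^4/4 + y^3/8 + 2*y^2/7


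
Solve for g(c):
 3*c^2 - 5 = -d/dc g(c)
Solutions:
 g(c) = C1 - c^3 + 5*c


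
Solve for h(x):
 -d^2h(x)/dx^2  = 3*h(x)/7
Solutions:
 h(x) = C1*sin(sqrt(21)*x/7) + C2*cos(sqrt(21)*x/7)


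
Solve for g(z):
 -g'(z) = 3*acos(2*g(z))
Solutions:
 Integral(1/acos(2*_y), (_y, g(z))) = C1 - 3*z


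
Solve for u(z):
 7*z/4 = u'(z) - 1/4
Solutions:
 u(z) = C1 + 7*z^2/8 + z/4


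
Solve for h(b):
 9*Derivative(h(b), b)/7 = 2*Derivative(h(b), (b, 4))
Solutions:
 h(b) = C1 + C4*exp(42^(2/3)*b/14) + (C2*sin(3*14^(2/3)*3^(1/6)*b/28) + C3*cos(3*14^(2/3)*3^(1/6)*b/28))*exp(-42^(2/3)*b/28)


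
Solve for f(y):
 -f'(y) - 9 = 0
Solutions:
 f(y) = C1 - 9*y


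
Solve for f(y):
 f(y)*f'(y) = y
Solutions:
 f(y) = -sqrt(C1 + y^2)
 f(y) = sqrt(C1 + y^2)


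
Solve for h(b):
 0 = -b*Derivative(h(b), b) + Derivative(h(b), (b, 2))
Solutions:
 h(b) = C1 + C2*erfi(sqrt(2)*b/2)


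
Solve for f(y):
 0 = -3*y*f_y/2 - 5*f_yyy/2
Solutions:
 f(y) = C1 + Integral(C2*airyai(-3^(1/3)*5^(2/3)*y/5) + C3*airybi(-3^(1/3)*5^(2/3)*y/5), y)


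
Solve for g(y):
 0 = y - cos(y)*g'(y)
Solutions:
 g(y) = C1 + Integral(y/cos(y), y)


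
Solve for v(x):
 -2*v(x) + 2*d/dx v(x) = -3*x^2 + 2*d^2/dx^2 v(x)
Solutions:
 v(x) = 3*x^2/2 + 3*x + (C1*sin(sqrt(3)*x/2) + C2*cos(sqrt(3)*x/2))*exp(x/2)


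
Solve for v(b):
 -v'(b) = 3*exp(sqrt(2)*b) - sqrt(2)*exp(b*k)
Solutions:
 v(b) = C1 - 3*sqrt(2)*exp(sqrt(2)*b)/2 + sqrt(2)*exp(b*k)/k


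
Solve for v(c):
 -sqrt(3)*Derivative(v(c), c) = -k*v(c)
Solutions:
 v(c) = C1*exp(sqrt(3)*c*k/3)


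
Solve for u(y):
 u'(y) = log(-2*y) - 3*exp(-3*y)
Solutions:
 u(y) = C1 + y*log(-y) + y*(-1 + log(2)) + exp(-3*y)


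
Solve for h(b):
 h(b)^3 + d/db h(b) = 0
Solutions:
 h(b) = -sqrt(2)*sqrt(-1/(C1 - b))/2
 h(b) = sqrt(2)*sqrt(-1/(C1 - b))/2


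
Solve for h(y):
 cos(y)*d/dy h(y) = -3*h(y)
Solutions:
 h(y) = C1*(sin(y) - 1)^(3/2)/(sin(y) + 1)^(3/2)


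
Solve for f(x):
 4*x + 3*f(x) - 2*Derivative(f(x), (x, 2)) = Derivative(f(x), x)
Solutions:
 f(x) = C1*exp(-3*x/2) + C2*exp(x) - 4*x/3 - 4/9


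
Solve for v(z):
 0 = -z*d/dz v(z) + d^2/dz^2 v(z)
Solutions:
 v(z) = C1 + C2*erfi(sqrt(2)*z/2)


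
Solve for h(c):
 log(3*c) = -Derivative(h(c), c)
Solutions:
 h(c) = C1 - c*log(c) - c*log(3) + c


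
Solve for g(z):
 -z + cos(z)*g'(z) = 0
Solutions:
 g(z) = C1 + Integral(z/cos(z), z)


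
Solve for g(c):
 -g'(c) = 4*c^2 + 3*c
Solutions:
 g(c) = C1 - 4*c^3/3 - 3*c^2/2


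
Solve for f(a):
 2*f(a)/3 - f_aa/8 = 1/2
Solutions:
 f(a) = C1*exp(-4*sqrt(3)*a/3) + C2*exp(4*sqrt(3)*a/3) + 3/4


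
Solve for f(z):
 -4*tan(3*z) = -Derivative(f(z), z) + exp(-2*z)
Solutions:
 f(z) = C1 + 2*log(tan(3*z)^2 + 1)/3 - exp(-2*z)/2


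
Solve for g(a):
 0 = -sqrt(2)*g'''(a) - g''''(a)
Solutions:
 g(a) = C1 + C2*a + C3*a^2 + C4*exp(-sqrt(2)*a)


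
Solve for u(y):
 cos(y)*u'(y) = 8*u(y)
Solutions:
 u(y) = C1*(sin(y)^4 + 4*sin(y)^3 + 6*sin(y)^2 + 4*sin(y) + 1)/(sin(y)^4 - 4*sin(y)^3 + 6*sin(y)^2 - 4*sin(y) + 1)


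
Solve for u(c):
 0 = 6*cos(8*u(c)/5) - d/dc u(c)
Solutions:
 -6*c - 5*log(sin(8*u(c)/5) - 1)/16 + 5*log(sin(8*u(c)/5) + 1)/16 = C1


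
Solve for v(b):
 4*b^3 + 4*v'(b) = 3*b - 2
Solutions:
 v(b) = C1 - b^4/4 + 3*b^2/8 - b/2


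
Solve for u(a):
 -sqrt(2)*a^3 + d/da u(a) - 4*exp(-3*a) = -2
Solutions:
 u(a) = C1 + sqrt(2)*a^4/4 - 2*a - 4*exp(-3*a)/3


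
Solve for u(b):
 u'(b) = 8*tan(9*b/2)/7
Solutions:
 u(b) = C1 - 16*log(cos(9*b/2))/63


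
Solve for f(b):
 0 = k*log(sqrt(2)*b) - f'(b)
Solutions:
 f(b) = C1 + b*k*log(b) - b*k + b*k*log(2)/2


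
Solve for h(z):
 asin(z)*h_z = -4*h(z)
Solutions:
 h(z) = C1*exp(-4*Integral(1/asin(z), z))


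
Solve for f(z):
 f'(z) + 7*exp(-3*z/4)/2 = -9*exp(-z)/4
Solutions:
 f(z) = C1 + 9*exp(-z)/4 + 14*exp(-3*z/4)/3


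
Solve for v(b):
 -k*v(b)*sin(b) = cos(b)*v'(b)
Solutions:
 v(b) = C1*exp(k*log(cos(b)))


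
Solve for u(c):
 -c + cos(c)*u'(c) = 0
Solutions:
 u(c) = C1 + Integral(c/cos(c), c)


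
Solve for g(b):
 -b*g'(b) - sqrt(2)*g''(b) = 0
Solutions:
 g(b) = C1 + C2*erf(2^(1/4)*b/2)


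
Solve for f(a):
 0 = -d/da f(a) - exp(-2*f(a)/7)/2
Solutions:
 f(a) = 7*log(-sqrt(C1 - a)) - 7*log(7)/2
 f(a) = 7*log(C1 - a/7)/2


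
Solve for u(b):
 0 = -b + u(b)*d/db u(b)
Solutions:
 u(b) = -sqrt(C1 + b^2)
 u(b) = sqrt(C1 + b^2)


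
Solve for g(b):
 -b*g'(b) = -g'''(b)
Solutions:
 g(b) = C1 + Integral(C2*airyai(b) + C3*airybi(b), b)


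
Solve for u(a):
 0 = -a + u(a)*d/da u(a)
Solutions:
 u(a) = -sqrt(C1 + a^2)
 u(a) = sqrt(C1 + a^2)


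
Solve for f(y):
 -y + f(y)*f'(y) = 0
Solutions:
 f(y) = -sqrt(C1 + y^2)
 f(y) = sqrt(C1 + y^2)


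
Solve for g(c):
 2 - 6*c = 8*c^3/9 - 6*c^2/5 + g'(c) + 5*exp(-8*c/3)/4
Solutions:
 g(c) = C1 - 2*c^4/9 + 2*c^3/5 - 3*c^2 + 2*c + 15*exp(-8*c/3)/32


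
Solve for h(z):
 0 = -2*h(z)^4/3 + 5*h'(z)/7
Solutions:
 h(z) = 5^(1/3)*(-1/(C1 + 14*z))^(1/3)
 h(z) = 5^(1/3)*(-1/(C1 + 14*z))^(1/3)*(-1 - sqrt(3)*I)/2
 h(z) = 5^(1/3)*(-1/(C1 + 14*z))^(1/3)*(-1 + sqrt(3)*I)/2


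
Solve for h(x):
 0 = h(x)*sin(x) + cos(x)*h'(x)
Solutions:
 h(x) = C1*cos(x)


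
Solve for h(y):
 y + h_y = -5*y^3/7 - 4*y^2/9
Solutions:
 h(y) = C1 - 5*y^4/28 - 4*y^3/27 - y^2/2


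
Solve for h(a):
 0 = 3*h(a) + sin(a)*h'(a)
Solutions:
 h(a) = C1*(cos(a) + 1)^(3/2)/(cos(a) - 1)^(3/2)


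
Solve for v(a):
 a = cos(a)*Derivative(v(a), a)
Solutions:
 v(a) = C1 + Integral(a/cos(a), a)


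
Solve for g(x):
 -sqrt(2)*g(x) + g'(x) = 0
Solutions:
 g(x) = C1*exp(sqrt(2)*x)


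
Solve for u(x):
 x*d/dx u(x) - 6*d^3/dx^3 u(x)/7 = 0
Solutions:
 u(x) = C1 + Integral(C2*airyai(6^(2/3)*7^(1/3)*x/6) + C3*airybi(6^(2/3)*7^(1/3)*x/6), x)


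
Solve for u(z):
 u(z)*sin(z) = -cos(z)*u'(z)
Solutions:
 u(z) = C1*cos(z)


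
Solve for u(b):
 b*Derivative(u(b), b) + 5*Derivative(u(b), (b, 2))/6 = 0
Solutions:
 u(b) = C1 + C2*erf(sqrt(15)*b/5)


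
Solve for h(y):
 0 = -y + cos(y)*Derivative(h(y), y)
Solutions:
 h(y) = C1 + Integral(y/cos(y), y)


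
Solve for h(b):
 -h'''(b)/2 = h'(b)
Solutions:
 h(b) = C1 + C2*sin(sqrt(2)*b) + C3*cos(sqrt(2)*b)


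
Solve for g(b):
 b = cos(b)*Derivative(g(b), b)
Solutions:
 g(b) = C1 + Integral(b/cos(b), b)


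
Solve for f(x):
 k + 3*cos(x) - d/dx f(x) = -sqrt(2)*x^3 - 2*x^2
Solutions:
 f(x) = C1 + k*x + sqrt(2)*x^4/4 + 2*x^3/3 + 3*sin(x)


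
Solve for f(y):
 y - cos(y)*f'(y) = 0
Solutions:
 f(y) = C1 + Integral(y/cos(y), y)


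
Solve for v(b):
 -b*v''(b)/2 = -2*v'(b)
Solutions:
 v(b) = C1 + C2*b^5


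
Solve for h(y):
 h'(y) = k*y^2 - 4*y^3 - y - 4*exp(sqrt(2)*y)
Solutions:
 h(y) = C1 + k*y^3/3 - y^4 - y^2/2 - 2*sqrt(2)*exp(sqrt(2)*y)


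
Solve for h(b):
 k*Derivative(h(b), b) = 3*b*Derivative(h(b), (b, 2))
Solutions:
 h(b) = C1 + b^(re(k)/3 + 1)*(C2*sin(log(b)*Abs(im(k))/3) + C3*cos(log(b)*im(k)/3))


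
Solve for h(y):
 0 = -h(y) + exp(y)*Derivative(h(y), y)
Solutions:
 h(y) = C1*exp(-exp(-y))


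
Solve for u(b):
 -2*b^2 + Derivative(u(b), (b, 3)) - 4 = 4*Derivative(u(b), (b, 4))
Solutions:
 u(b) = C1 + C2*b + C3*b^2 + C4*exp(b/4) + b^5/30 + 2*b^4/3 + 34*b^3/3


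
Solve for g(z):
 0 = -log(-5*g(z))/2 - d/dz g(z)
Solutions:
 2*Integral(1/(log(-_y) + log(5)), (_y, g(z))) = C1 - z


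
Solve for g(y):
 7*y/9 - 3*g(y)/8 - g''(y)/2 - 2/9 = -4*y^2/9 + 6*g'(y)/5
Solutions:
 g(y) = C1*exp(y*(-12 + sqrt(69))/10) + C2*exp(-y*(sqrt(69) + 12)/10) + 32*y^2/27 - 248*y/45 + 28112/2025


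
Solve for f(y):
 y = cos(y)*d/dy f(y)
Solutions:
 f(y) = C1 + Integral(y/cos(y), y)


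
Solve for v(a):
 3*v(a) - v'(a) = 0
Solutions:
 v(a) = C1*exp(3*a)


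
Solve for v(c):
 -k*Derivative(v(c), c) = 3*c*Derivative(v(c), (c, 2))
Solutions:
 v(c) = C1 + c^(1 - re(k)/3)*(C2*sin(log(c)*Abs(im(k))/3) + C3*cos(log(c)*im(k)/3))


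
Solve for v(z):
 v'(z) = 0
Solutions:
 v(z) = C1


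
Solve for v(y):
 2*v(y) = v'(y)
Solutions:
 v(y) = C1*exp(2*y)


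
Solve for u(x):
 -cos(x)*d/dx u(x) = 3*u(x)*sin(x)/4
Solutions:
 u(x) = C1*cos(x)^(3/4)


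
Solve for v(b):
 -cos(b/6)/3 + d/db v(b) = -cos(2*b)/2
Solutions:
 v(b) = C1 + 2*sin(b/6) - sin(2*b)/4


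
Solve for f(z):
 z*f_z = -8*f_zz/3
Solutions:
 f(z) = C1 + C2*erf(sqrt(3)*z/4)


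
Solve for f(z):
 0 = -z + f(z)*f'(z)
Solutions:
 f(z) = -sqrt(C1 + z^2)
 f(z) = sqrt(C1 + z^2)


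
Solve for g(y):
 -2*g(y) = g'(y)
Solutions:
 g(y) = C1*exp(-2*y)


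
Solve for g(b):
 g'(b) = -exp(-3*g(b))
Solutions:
 g(b) = log(C1 - 3*b)/3
 g(b) = log((-3^(1/3) - 3^(5/6)*I)*(C1 - b)^(1/3)/2)
 g(b) = log((-3^(1/3) + 3^(5/6)*I)*(C1 - b)^(1/3)/2)


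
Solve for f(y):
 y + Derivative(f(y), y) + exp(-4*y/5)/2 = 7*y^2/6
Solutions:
 f(y) = C1 + 7*y^3/18 - y^2/2 + 5*exp(-4*y/5)/8


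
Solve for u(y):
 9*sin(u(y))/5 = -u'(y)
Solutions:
 9*y/5 + log(cos(u(y)) - 1)/2 - log(cos(u(y)) + 1)/2 = C1


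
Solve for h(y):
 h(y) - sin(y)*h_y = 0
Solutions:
 h(y) = C1*sqrt(cos(y) - 1)/sqrt(cos(y) + 1)


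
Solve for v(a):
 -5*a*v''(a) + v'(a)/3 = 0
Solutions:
 v(a) = C1 + C2*a^(16/15)


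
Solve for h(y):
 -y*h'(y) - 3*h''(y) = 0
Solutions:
 h(y) = C1 + C2*erf(sqrt(6)*y/6)


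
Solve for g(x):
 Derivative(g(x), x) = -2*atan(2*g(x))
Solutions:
 Integral(1/atan(2*_y), (_y, g(x))) = C1 - 2*x


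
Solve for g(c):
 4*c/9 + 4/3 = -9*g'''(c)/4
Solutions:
 g(c) = C1 + C2*c + C3*c^2 - 2*c^4/243 - 8*c^3/81


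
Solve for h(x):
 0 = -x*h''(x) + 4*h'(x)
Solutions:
 h(x) = C1 + C2*x^5


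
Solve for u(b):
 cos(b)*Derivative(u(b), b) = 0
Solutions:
 u(b) = C1


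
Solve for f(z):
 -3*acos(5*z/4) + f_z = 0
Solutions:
 f(z) = C1 + 3*z*acos(5*z/4) - 3*sqrt(16 - 25*z^2)/5


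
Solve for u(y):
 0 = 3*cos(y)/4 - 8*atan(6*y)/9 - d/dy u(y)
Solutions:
 u(y) = C1 - 8*y*atan(6*y)/9 + 2*log(36*y^2 + 1)/27 + 3*sin(y)/4


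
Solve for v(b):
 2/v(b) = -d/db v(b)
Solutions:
 v(b) = -sqrt(C1 - 4*b)
 v(b) = sqrt(C1 - 4*b)


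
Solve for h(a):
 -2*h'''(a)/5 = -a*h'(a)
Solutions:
 h(a) = C1 + Integral(C2*airyai(2^(2/3)*5^(1/3)*a/2) + C3*airybi(2^(2/3)*5^(1/3)*a/2), a)


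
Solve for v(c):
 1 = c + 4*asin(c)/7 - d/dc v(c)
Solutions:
 v(c) = C1 + c^2/2 + 4*c*asin(c)/7 - c + 4*sqrt(1 - c^2)/7
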